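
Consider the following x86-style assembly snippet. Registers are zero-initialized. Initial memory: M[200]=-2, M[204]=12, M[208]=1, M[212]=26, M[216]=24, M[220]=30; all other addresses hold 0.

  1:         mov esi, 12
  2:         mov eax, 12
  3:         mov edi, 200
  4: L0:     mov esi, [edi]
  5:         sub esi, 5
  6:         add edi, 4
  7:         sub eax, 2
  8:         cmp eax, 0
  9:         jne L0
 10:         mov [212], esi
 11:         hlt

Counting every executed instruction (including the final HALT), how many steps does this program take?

41

mov esi, 12 → esi=12
mov eax, 12 → eax=12
mov edi, 200 → edi=200
mov esi, [edi] → esi=M[200]=-2
sub esi, 5 → esi=(-2)-5=-7
add edi, 4 → edi=200+4=204
sub eax, 2 → eax=12-2=10
cmp eax, 0  (cmp 10,0)
jne L0: taken
mov esi, [edi] → esi=M[204]=12
sub esi, 5 → esi=12-5=7
add edi, 4 → edi=204+4=208
sub eax, 2 → eax=10-2=8
cmp eax, 0  (cmp 8,0)
jne L0: taken
mov esi, [edi] → esi=M[208]=1
sub esi, 5 → esi=1-5=-4
add edi, 4 → edi=208+4=212
sub eax, 2 → eax=8-2=6
cmp eax, 0  (cmp 6,0)
jne L0: taken
mov esi, [edi] → esi=M[212]=26
sub esi, 5 → esi=26-5=21
add edi, 4 → edi=212+4=216
sub eax, 2 → eax=6-2=4
cmp eax, 0  (cmp 4,0)
jne L0: taken
mov esi, [edi] → esi=M[216]=24
sub esi, 5 → esi=24-5=19
add edi, 4 → edi=216+4=220
sub eax, 2 → eax=4-2=2
cmp eax, 0  (cmp 2,0)
jne L0: taken
mov esi, [edi] → esi=M[220]=30
sub esi, 5 → esi=30-5=25
add edi, 4 → edi=220+4=224
sub eax, 2 → eax=2-2=0
cmp eax, 0  (cmp 0,0)
jne L0: not taken
mov [212], esi → M[212]=25
halt.
Total executed instructions: 41.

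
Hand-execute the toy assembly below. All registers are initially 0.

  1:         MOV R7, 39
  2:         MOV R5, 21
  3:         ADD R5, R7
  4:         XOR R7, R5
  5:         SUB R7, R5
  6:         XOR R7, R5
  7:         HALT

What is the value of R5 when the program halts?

60

R7=39
R5=21
R5=21+39=60
R7=39^60=27
R7=27-60=-33
R7=(-33)^60=-29
halt.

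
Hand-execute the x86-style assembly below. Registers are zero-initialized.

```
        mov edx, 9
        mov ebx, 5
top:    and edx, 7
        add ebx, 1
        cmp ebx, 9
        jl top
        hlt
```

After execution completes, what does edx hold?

after mov edx, 9: edx=9
after mov ebx, 5: ebx=5
after and edx, 7: edx=9&7=1
after add ebx, 1: ebx=5+1=6
cmp ebx, 9  (cmp 6,9)
jl top: taken
after and edx, 7: edx=1&7=1
after add ebx, 1: ebx=6+1=7
cmp ebx, 9  (cmp 7,9)
jl top: taken
after and edx, 7: edx=1&7=1
after add ebx, 1: ebx=7+1=8
cmp ebx, 9  (cmp 8,9)
jl top: taken
after and edx, 7: edx=1&7=1
after add ebx, 1: ebx=8+1=9
cmp ebx, 9  (cmp 9,9)
jl top: not taken
halt.

1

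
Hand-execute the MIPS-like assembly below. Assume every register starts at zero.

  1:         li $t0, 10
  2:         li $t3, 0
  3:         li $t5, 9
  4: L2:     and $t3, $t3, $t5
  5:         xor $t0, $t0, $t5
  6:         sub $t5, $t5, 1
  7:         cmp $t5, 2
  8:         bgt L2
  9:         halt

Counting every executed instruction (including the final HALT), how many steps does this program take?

$t0=10
$t3=0
$t5=9
$t3=0&9=0
$t0=10^9=3
$t5=9-1=8
cmp $t5, 2  (cmp 8,2)
bgt L2: taken
$t3=0&8=0
$t0=3^8=11
$t5=8-1=7
cmp $t5, 2  (cmp 7,2)
bgt L2: taken
$t3=0&7=0
$t0=11^7=12
$t5=7-1=6
cmp $t5, 2  (cmp 6,2)
bgt L2: taken
$t3=0&6=0
$t0=12^6=10
$t5=6-1=5
cmp $t5, 2  (cmp 5,2)
bgt L2: taken
$t3=0&5=0
$t0=10^5=15
$t5=5-1=4
cmp $t5, 2  (cmp 4,2)
bgt L2: taken
$t3=0&4=0
$t0=15^4=11
$t5=4-1=3
cmp $t5, 2  (cmp 3,2)
bgt L2: taken
$t3=0&3=0
$t0=11^3=8
$t5=3-1=2
cmp $t5, 2  (cmp 2,2)
bgt L2: not taken
halt.
Total executed instructions: 39.

39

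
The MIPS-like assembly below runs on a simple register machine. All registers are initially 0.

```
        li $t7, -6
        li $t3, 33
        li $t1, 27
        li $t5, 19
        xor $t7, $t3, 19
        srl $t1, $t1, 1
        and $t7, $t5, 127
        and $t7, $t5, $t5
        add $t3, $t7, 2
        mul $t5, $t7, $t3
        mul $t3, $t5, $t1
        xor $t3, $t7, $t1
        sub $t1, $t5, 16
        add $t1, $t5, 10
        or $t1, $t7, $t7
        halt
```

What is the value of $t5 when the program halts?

li $t7, -6 → $t7=-6
li $t3, 33 → $t3=33
li $t1, 27 → $t1=27
li $t5, 19 → $t5=19
xor $t7, $t3, 19 → $t7=33^19=50
srl $t1, $t1, 1 → $t1=27>>1=13
and $t7, $t5, 127 → $t7=19&127=19
and $t7, $t5, $t5 → $t7=19&19=19
add $t3, $t7, 2 → $t3=19+2=21
mul $t5, $t7, $t3 → $t5=19*21=399
mul $t3, $t5, $t1 → $t3=399*13=5187
xor $t3, $t7, $t1 → $t3=19^13=30
sub $t1, $t5, 16 → $t1=399-16=383
add $t1, $t5, 10 → $t1=399+10=409
or $t1, $t7, $t7 → $t1=19|19=19
halt.

399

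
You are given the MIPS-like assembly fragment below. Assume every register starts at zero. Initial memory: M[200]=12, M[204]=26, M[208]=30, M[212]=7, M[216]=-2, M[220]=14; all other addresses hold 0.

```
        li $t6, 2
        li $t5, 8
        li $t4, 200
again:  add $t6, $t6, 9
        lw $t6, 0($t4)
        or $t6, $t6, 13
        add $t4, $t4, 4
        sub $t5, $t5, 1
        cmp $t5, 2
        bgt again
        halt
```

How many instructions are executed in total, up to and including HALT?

$t6=2
$t5=8
$t4=200
$t6=2+9=11
$t6=M[200]=12
$t6=12|13=13
$t4=200+4=204
$t5=8-1=7
cmp $t5, 2  (cmp 7,2)
bgt again: taken
$t6=13+9=22
$t6=M[204]=26
$t6=26|13=31
$t4=204+4=208
$t5=7-1=6
cmp $t5, 2  (cmp 6,2)
bgt again: taken
$t6=31+9=40
$t6=M[208]=30
$t6=30|13=31
$t4=208+4=212
$t5=6-1=5
cmp $t5, 2  (cmp 5,2)
bgt again: taken
$t6=31+9=40
$t6=M[212]=7
$t6=7|13=15
$t4=212+4=216
$t5=5-1=4
cmp $t5, 2  (cmp 4,2)
bgt again: taken
$t6=15+9=24
$t6=M[216]=-2
$t6=(-2)|13=-1
$t4=216+4=220
$t5=4-1=3
cmp $t5, 2  (cmp 3,2)
bgt again: taken
$t6=(-1)+9=8
$t6=M[220]=14
$t6=14|13=15
$t4=220+4=224
$t5=3-1=2
cmp $t5, 2  (cmp 2,2)
bgt again: not taken
halt.
Total executed instructions: 46.

46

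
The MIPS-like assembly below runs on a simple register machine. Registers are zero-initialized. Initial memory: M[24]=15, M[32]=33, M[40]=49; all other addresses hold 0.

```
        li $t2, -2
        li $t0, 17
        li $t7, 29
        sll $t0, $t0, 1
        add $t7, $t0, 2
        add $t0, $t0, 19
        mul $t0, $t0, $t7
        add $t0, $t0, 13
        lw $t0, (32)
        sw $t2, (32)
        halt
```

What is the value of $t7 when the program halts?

36

li $t2, -2 → $t2=-2
li $t0, 17 → $t0=17
li $t7, 29 → $t7=29
sll $t0, $t0, 1 → $t0=17<<1=34
add $t7, $t0, 2 → $t7=34+2=36
add $t0, $t0, 19 → $t0=34+19=53
mul $t0, $t0, $t7 → $t0=53*36=1908
add $t0, $t0, 13 → $t0=1908+13=1921
lw $t0, (32) → $t0=M[32]=33
sw $t2, (32) → M[32]=-2
halt.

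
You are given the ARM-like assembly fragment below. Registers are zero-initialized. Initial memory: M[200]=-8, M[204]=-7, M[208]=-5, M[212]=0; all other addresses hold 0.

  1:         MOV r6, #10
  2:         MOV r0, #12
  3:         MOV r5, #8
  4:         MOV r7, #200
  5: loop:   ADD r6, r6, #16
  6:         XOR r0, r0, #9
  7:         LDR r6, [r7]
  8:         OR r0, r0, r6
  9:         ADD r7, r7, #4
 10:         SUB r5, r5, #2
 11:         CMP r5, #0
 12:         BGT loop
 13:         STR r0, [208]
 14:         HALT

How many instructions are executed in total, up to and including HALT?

after MOV r6, #10: r6=10
after MOV r0, #12: r0=12
after MOV r5, #8: r5=8
after MOV r7, #200: r7=200
after ADD r6, r6, #16: r6=10+16=26
after XOR r0, r0, #9: r0=12^9=5
after LDR r6, [r7]: r6=M[200]=-8
after OR r0, r0, r6: r0=5|(-8)=-3
after ADD r7, r7, #4: r7=200+4=204
after SUB r5, r5, #2: r5=8-2=6
CMP r5, #0  (cmp 6,0)
BGT loop: taken
after ADD r6, r6, #16: r6=(-8)+16=8
after XOR r0, r0, #9: r0=(-3)^9=-12
after LDR r6, [r7]: r6=M[204]=-7
after OR r0, r0, r6: r0=(-12)|(-7)=-3
after ADD r7, r7, #4: r7=204+4=208
after SUB r5, r5, #2: r5=6-2=4
CMP r5, #0  (cmp 4,0)
BGT loop: taken
after ADD r6, r6, #16: r6=(-7)+16=9
after XOR r0, r0, #9: r0=(-3)^9=-12
after LDR r6, [r7]: r6=M[208]=-5
after OR r0, r0, r6: r0=(-12)|(-5)=-1
after ADD r7, r7, #4: r7=208+4=212
after SUB r5, r5, #2: r5=4-2=2
CMP r5, #0  (cmp 2,0)
BGT loop: taken
after ADD r6, r6, #16: r6=(-5)+16=11
after XOR r0, r0, #9: r0=(-1)^9=-10
after LDR r6, [r7]: r6=M[212]=0
after OR r0, r0, r6: r0=(-10)|0=-10
after ADD r7, r7, #4: r7=212+4=216
after SUB r5, r5, #2: r5=2-2=0
CMP r5, #0  (cmp 0,0)
BGT loop: not taken
STR r0, [208] → M[208]=-10
halt.
Total executed instructions: 38.

38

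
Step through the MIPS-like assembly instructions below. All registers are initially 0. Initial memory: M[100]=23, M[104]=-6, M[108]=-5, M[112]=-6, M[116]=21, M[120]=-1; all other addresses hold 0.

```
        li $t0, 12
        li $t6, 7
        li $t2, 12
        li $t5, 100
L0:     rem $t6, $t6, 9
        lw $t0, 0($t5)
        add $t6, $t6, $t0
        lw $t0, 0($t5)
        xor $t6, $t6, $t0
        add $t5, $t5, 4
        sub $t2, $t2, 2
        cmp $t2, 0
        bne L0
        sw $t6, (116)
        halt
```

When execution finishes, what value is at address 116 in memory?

0

li $t0, 12 → $t0=12
li $t6, 7 → $t6=7
li $t2, 12 → $t2=12
li $t5, 100 → $t5=100
rem $t6, $t6, 9 → $t6=7%9=7
lw $t0, 0($t5) → $t0=M[100]=23
add $t6, $t6, $t0 → $t6=7+23=30
lw $t0, 0($t5) → $t0=M[100]=23
xor $t6, $t6, $t0 → $t6=30^23=9
add $t5, $t5, 4 → $t5=100+4=104
sub $t2, $t2, 2 → $t2=12-2=10
cmp $t2, 0  (cmp 10,0)
bne L0: taken
rem $t6, $t6, 9 → $t6=9%9=0
lw $t0, 0($t5) → $t0=M[104]=-6
add $t6, $t6, $t0 → $t6=0+(-6)=-6
lw $t0, 0($t5) → $t0=M[104]=-6
xor $t6, $t6, $t0 → $t6=(-6)^(-6)=0
add $t5, $t5, 4 → $t5=104+4=108
sub $t2, $t2, 2 → $t2=10-2=8
cmp $t2, 0  (cmp 8,0)
bne L0: taken
rem $t6, $t6, 9 → $t6=0%9=0
lw $t0, 0($t5) → $t0=M[108]=-5
add $t6, $t6, $t0 → $t6=0+(-5)=-5
lw $t0, 0($t5) → $t0=M[108]=-5
xor $t6, $t6, $t0 → $t6=(-5)^(-5)=0
add $t5, $t5, 4 → $t5=108+4=112
sub $t2, $t2, 2 → $t2=8-2=6
cmp $t2, 0  (cmp 6,0)
bne L0: taken
rem $t6, $t6, 9 → $t6=0%9=0
lw $t0, 0($t5) → $t0=M[112]=-6
add $t6, $t6, $t0 → $t6=0+(-6)=-6
lw $t0, 0($t5) → $t0=M[112]=-6
xor $t6, $t6, $t0 → $t6=(-6)^(-6)=0
add $t5, $t5, 4 → $t5=112+4=116
sub $t2, $t2, 2 → $t2=6-2=4
cmp $t2, 0  (cmp 4,0)
bne L0: taken
rem $t6, $t6, 9 → $t6=0%9=0
lw $t0, 0($t5) → $t0=M[116]=21
add $t6, $t6, $t0 → $t6=0+21=21
lw $t0, 0($t5) → $t0=M[116]=21
xor $t6, $t6, $t0 → $t6=21^21=0
add $t5, $t5, 4 → $t5=116+4=120
sub $t2, $t2, 2 → $t2=4-2=2
cmp $t2, 0  (cmp 2,0)
bne L0: taken
rem $t6, $t6, 9 → $t6=0%9=0
lw $t0, 0($t5) → $t0=M[120]=-1
add $t6, $t6, $t0 → $t6=0+(-1)=-1
lw $t0, 0($t5) → $t0=M[120]=-1
xor $t6, $t6, $t0 → $t6=(-1)^(-1)=0
add $t5, $t5, 4 → $t5=120+4=124
sub $t2, $t2, 2 → $t2=2-2=0
cmp $t2, 0  (cmp 0,0)
bne L0: not taken
sw $t6, (116) → M[116]=0
halt.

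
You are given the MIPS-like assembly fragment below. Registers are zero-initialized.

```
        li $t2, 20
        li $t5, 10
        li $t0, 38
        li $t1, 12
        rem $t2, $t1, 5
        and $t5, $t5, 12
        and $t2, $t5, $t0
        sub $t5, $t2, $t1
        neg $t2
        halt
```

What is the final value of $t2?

after li $t2, 20: $t2=20
after li $t5, 10: $t5=10
after li $t0, 38: $t0=38
after li $t1, 12: $t1=12
after rem $t2, $t1, 5: $t2=12%5=2
after and $t5, $t5, 12: $t5=10&12=8
after and $t2, $t5, $t0: $t2=8&38=0
after sub $t5, $t2, $t1: $t5=0-12=-12
after neg $t2: $t2=-(0)=0
halt.

0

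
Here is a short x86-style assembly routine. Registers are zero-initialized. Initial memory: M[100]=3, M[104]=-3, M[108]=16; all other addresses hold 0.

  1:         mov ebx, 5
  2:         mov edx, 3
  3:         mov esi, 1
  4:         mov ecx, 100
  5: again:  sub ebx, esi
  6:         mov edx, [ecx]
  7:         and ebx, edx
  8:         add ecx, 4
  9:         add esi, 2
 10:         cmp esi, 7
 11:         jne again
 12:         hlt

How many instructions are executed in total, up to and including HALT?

26

mov ebx, 5 → ebx=5
mov edx, 3 → edx=3
mov esi, 1 → esi=1
mov ecx, 100 → ecx=100
sub ebx, esi → ebx=5-1=4
mov edx, [ecx] → edx=M[100]=3
and ebx, edx → ebx=4&3=0
add ecx, 4 → ecx=100+4=104
add esi, 2 → esi=1+2=3
cmp esi, 7  (cmp 3,7)
jne again: taken
sub ebx, esi → ebx=0-3=-3
mov edx, [ecx] → edx=M[104]=-3
and ebx, edx → ebx=(-3)&(-3)=-3
add ecx, 4 → ecx=104+4=108
add esi, 2 → esi=3+2=5
cmp esi, 7  (cmp 5,7)
jne again: taken
sub ebx, esi → ebx=(-3)-5=-8
mov edx, [ecx] → edx=M[108]=16
and ebx, edx → ebx=(-8)&16=16
add ecx, 4 → ecx=108+4=112
add esi, 2 → esi=5+2=7
cmp esi, 7  (cmp 7,7)
jne again: not taken
halt.
Total executed instructions: 26.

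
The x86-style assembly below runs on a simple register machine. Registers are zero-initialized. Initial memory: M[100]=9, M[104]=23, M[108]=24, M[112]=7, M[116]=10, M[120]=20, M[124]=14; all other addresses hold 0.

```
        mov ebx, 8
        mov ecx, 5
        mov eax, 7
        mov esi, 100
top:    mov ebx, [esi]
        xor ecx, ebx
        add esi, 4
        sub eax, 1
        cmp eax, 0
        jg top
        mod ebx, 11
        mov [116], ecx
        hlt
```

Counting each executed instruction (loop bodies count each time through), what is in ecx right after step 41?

ebx=8
ecx=5
eax=7
esi=100
ebx=M[100]=9
ecx=5^9=12
esi=100+4=104
eax=7-1=6
cmp eax, 0  (cmp 6,0)
jg top: taken
ebx=M[104]=23
ecx=12^23=27
esi=104+4=108
eax=6-1=5
cmp eax, 0  (cmp 5,0)
jg top: taken
ebx=M[108]=24
ecx=27^24=3
esi=108+4=112
eax=5-1=4
cmp eax, 0  (cmp 4,0)
jg top: taken
ebx=M[112]=7
ecx=3^7=4
esi=112+4=116
eax=4-1=3
cmp eax, 0  (cmp 3,0)
jg top: taken
ebx=M[116]=10
ecx=4^10=14
esi=116+4=120
eax=3-1=2
cmp eax, 0  (cmp 2,0)
jg top: taken
ebx=M[120]=20
ecx=14^20=26
esi=120+4=124
eax=2-1=1
cmp eax, 0  (cmp 1,0)
jg top: taken
ebx=M[124]=14
After step 41: ecx = 26.

26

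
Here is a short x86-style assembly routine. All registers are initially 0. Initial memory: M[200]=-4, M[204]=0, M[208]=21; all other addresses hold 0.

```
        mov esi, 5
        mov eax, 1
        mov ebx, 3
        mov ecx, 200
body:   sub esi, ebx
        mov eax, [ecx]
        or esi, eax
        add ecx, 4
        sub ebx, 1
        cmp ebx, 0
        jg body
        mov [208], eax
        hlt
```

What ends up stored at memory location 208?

esi=5
eax=1
ebx=3
ecx=200
esi=5-3=2
eax=M[200]=-4
esi=2|(-4)=-2
ecx=200+4=204
ebx=3-1=2
cmp ebx, 0  (cmp 2,0)
jg body: taken
esi=(-2)-2=-4
eax=M[204]=0
esi=(-4)|0=-4
ecx=204+4=208
ebx=2-1=1
cmp ebx, 0  (cmp 1,0)
jg body: taken
esi=(-4)-1=-5
eax=M[208]=21
esi=(-5)|21=-1
ecx=208+4=212
ebx=1-1=0
cmp ebx, 0  (cmp 0,0)
jg body: not taken
mov [208], eax → M[208]=21
halt.

21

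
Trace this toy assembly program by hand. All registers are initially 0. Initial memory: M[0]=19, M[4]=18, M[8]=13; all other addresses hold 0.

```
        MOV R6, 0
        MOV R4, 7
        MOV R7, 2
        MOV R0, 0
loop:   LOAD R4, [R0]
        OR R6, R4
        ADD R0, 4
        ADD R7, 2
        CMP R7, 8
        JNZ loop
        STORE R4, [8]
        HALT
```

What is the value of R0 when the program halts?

12

R6=0
R4=7
R7=2
R0=0
R4=M[0]=19
R6=0|19=19
R0=0+4=4
R7=2+2=4
CMP R7, 8  (cmp 4,8)
JNZ loop: taken
R4=M[4]=18
R6=19|18=19
R0=4+4=8
R7=4+2=6
CMP R7, 8  (cmp 6,8)
JNZ loop: taken
R4=M[8]=13
R6=19|13=31
R0=8+4=12
R7=6+2=8
CMP R7, 8  (cmp 8,8)
JNZ loop: not taken
STORE R4, [8] → M[8]=13
halt.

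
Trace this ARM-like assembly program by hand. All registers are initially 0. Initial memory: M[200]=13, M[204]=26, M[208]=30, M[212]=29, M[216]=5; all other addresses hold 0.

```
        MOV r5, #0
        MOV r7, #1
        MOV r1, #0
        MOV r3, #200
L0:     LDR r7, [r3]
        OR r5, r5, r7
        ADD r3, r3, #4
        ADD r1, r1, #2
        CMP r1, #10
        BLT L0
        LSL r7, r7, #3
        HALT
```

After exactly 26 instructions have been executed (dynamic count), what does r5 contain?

31

after MOV r5, #0: r5=0
after MOV r7, #1: r7=1
after MOV r1, #0: r1=0
after MOV r3, #200: r3=200
after LDR r7, [r3]: r7=M[200]=13
after OR r5, r5, r7: r5=0|13=13
after ADD r3, r3, #4: r3=200+4=204
after ADD r1, r1, #2: r1=0+2=2
CMP r1, #10  (cmp 2,10)
BLT L0: taken
after LDR r7, [r3]: r7=M[204]=26
after OR r5, r5, r7: r5=13|26=31
after ADD r3, r3, #4: r3=204+4=208
after ADD r1, r1, #2: r1=2+2=4
CMP r1, #10  (cmp 4,10)
BLT L0: taken
after LDR r7, [r3]: r7=M[208]=30
after OR r5, r5, r7: r5=31|30=31
after ADD r3, r3, #4: r3=208+4=212
after ADD r1, r1, #2: r1=4+2=6
CMP r1, #10  (cmp 6,10)
BLT L0: taken
after LDR r7, [r3]: r7=M[212]=29
after OR r5, r5, r7: r5=31|29=31
after ADD r3, r3, #4: r3=212+4=216
after ADD r1, r1, #2: r1=6+2=8
After step 26: r5 = 31.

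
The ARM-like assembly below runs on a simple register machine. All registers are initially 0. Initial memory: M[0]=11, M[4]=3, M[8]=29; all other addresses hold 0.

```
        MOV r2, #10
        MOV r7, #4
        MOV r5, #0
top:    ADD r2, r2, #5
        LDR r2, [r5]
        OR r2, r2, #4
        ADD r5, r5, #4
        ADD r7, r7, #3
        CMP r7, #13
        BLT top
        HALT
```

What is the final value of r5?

12

MOV r2, #10 → r2=10
MOV r7, #4 → r7=4
MOV r5, #0 → r5=0
ADD r2, r2, #5 → r2=10+5=15
LDR r2, [r5] → r2=M[0]=11
OR r2, r2, #4 → r2=11|4=15
ADD r5, r5, #4 → r5=0+4=4
ADD r7, r7, #3 → r7=4+3=7
CMP r7, #13  (cmp 7,13)
BLT top: taken
ADD r2, r2, #5 → r2=15+5=20
LDR r2, [r5] → r2=M[4]=3
OR r2, r2, #4 → r2=3|4=7
ADD r5, r5, #4 → r5=4+4=8
ADD r7, r7, #3 → r7=7+3=10
CMP r7, #13  (cmp 10,13)
BLT top: taken
ADD r2, r2, #5 → r2=7+5=12
LDR r2, [r5] → r2=M[8]=29
OR r2, r2, #4 → r2=29|4=29
ADD r5, r5, #4 → r5=8+4=12
ADD r7, r7, #3 → r7=10+3=13
CMP r7, #13  (cmp 13,13)
BLT top: not taken
halt.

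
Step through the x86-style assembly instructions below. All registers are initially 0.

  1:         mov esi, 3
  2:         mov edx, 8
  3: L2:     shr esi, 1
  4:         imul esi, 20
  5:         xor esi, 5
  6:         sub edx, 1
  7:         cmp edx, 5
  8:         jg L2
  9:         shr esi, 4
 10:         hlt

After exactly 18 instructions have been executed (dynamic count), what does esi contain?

esi=3
edx=8
esi=3>>1=1
esi=1*20=20
esi=20^5=17
edx=8-1=7
cmp edx, 5  (cmp 7,5)
jg L2: taken
esi=17>>1=8
esi=8*20=160
esi=160^5=165
edx=7-1=6
cmp edx, 5  (cmp 6,5)
jg L2: taken
esi=165>>1=82
esi=82*20=1640
esi=1640^5=1645
edx=6-1=5
After step 18: esi = 1645.

1645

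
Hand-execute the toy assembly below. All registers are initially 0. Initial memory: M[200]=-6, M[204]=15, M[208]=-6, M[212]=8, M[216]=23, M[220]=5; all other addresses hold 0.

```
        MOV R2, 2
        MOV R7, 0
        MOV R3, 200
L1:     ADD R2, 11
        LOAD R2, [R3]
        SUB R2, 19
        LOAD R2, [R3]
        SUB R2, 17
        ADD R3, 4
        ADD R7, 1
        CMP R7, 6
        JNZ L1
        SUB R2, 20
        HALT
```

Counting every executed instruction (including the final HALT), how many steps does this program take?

R2=2
R7=0
R3=200
R2=2+11=13
R2=M[200]=-6
R2=(-6)-19=-25
R2=M[200]=-6
R2=(-6)-17=-23
R3=200+4=204
R7=0+1=1
CMP R7, 6  (cmp 1,6)
JNZ L1: taken
R2=(-23)+11=-12
R2=M[204]=15
R2=15-19=-4
R2=M[204]=15
R2=15-17=-2
R3=204+4=208
R7=1+1=2
CMP R7, 6  (cmp 2,6)
JNZ L1: taken
R2=(-2)+11=9
R2=M[208]=-6
R2=(-6)-19=-25
R2=M[208]=-6
R2=(-6)-17=-23
R3=208+4=212
R7=2+1=3
CMP R7, 6  (cmp 3,6)
JNZ L1: taken
R2=(-23)+11=-12
R2=M[212]=8
R2=8-19=-11
R2=M[212]=8
R2=8-17=-9
R3=212+4=216
R7=3+1=4
CMP R7, 6  (cmp 4,6)
JNZ L1: taken
R2=(-9)+11=2
R2=M[216]=23
R2=23-19=4
R2=M[216]=23
R2=23-17=6
R3=216+4=220
R7=4+1=5
CMP R7, 6  (cmp 5,6)
JNZ L1: taken
R2=6+11=17
R2=M[220]=5
R2=5-19=-14
R2=M[220]=5
R2=5-17=-12
R3=220+4=224
R7=5+1=6
CMP R7, 6  (cmp 6,6)
JNZ L1: not taken
R2=(-12)-20=-32
halt.
Total executed instructions: 59.

59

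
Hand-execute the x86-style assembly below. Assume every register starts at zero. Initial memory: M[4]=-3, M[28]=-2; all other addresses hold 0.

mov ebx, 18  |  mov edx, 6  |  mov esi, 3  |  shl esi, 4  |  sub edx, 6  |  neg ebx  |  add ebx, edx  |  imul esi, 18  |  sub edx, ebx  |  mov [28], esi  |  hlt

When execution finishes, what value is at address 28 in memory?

ebx=18
edx=6
esi=3
esi=3<<4=48
edx=6-6=0
ebx=-(18)=-18
ebx=(-18)+0=-18
esi=48*18=864
edx=0-(-18)=18
mov [28], esi → M[28]=864
halt.

864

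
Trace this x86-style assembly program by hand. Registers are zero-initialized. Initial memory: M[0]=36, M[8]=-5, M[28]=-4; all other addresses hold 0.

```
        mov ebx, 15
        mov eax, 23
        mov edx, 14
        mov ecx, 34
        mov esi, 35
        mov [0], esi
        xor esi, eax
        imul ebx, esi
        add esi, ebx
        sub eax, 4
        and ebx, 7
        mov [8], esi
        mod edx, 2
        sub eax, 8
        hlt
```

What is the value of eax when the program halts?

mov ebx, 15 → ebx=15
mov eax, 23 → eax=23
mov edx, 14 → edx=14
mov ecx, 34 → ecx=34
mov esi, 35 → esi=35
mov [0], esi → M[0]=35
xor esi, eax → esi=35^23=52
imul ebx, esi → ebx=15*52=780
add esi, ebx → esi=52+780=832
sub eax, 4 → eax=23-4=19
and ebx, 7 → ebx=780&7=4
mov [8], esi → M[8]=832
mod edx, 2 → edx=14%2=0
sub eax, 8 → eax=19-8=11
halt.

11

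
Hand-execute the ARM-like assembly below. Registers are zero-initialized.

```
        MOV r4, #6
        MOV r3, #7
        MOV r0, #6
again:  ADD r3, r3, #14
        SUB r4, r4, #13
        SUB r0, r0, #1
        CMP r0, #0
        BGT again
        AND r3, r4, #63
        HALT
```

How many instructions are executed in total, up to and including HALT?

35

MOV r4, #6 → r4=6
MOV r3, #7 → r3=7
MOV r0, #6 → r0=6
ADD r3, r3, #14 → r3=7+14=21
SUB r4, r4, #13 → r4=6-13=-7
SUB r0, r0, #1 → r0=6-1=5
CMP r0, #0  (cmp 5,0)
BGT again: taken
ADD r3, r3, #14 → r3=21+14=35
SUB r4, r4, #13 → r4=(-7)-13=-20
SUB r0, r0, #1 → r0=5-1=4
CMP r0, #0  (cmp 4,0)
BGT again: taken
ADD r3, r3, #14 → r3=35+14=49
SUB r4, r4, #13 → r4=(-20)-13=-33
SUB r0, r0, #1 → r0=4-1=3
CMP r0, #0  (cmp 3,0)
BGT again: taken
ADD r3, r3, #14 → r3=49+14=63
SUB r4, r4, #13 → r4=(-33)-13=-46
SUB r0, r0, #1 → r0=3-1=2
CMP r0, #0  (cmp 2,0)
BGT again: taken
ADD r3, r3, #14 → r3=63+14=77
SUB r4, r4, #13 → r4=(-46)-13=-59
SUB r0, r0, #1 → r0=2-1=1
CMP r0, #0  (cmp 1,0)
BGT again: taken
ADD r3, r3, #14 → r3=77+14=91
SUB r4, r4, #13 → r4=(-59)-13=-72
SUB r0, r0, #1 → r0=1-1=0
CMP r0, #0  (cmp 0,0)
BGT again: not taken
AND r3, r4, #63 → r3=(-72)&63=56
halt.
Total executed instructions: 35.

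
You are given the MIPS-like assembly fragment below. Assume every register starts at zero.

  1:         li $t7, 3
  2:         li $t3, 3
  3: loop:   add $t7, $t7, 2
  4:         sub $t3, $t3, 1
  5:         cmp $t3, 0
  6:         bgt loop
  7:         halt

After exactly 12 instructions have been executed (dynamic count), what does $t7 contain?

li $t7, 3 → $t7=3
li $t3, 3 → $t3=3
add $t7, $t7, 2 → $t7=3+2=5
sub $t3, $t3, 1 → $t3=3-1=2
cmp $t3, 0  (cmp 2,0)
bgt loop: taken
add $t7, $t7, 2 → $t7=5+2=7
sub $t3, $t3, 1 → $t3=2-1=1
cmp $t3, 0  (cmp 1,0)
bgt loop: taken
add $t7, $t7, 2 → $t7=7+2=9
sub $t3, $t3, 1 → $t3=1-1=0
After step 12: $t7 = 9.

9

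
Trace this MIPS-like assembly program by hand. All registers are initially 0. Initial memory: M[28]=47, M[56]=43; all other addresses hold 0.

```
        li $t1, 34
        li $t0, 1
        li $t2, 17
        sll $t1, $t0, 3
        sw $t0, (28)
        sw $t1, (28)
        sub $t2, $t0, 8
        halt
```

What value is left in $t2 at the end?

li $t1, 34 → $t1=34
li $t0, 1 → $t0=1
li $t2, 17 → $t2=17
sll $t1, $t0, 3 → $t1=1<<3=8
sw $t0, (28) → M[28]=1
sw $t1, (28) → M[28]=8
sub $t2, $t0, 8 → $t2=1-8=-7
halt.

-7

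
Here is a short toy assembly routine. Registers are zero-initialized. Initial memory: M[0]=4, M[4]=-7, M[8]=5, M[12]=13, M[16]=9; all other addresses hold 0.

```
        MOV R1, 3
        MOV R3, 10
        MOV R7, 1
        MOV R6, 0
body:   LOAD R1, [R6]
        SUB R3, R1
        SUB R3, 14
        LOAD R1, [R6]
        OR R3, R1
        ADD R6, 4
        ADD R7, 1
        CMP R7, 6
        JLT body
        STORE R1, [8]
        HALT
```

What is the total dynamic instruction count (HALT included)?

51

MOV R1, 3 → R1=3
MOV R3, 10 → R3=10
MOV R7, 1 → R7=1
MOV R6, 0 → R6=0
LOAD R1, [R6] → R1=M[0]=4
SUB R3, R1 → R3=10-4=6
SUB R3, 14 → R3=6-14=-8
LOAD R1, [R6] → R1=M[0]=4
OR R3, R1 → R3=(-8)|4=-4
ADD R6, 4 → R6=0+4=4
ADD R7, 1 → R7=1+1=2
CMP R7, 6  (cmp 2,6)
JLT body: taken
LOAD R1, [R6] → R1=M[4]=-7
SUB R3, R1 → R3=(-4)-(-7)=3
SUB R3, 14 → R3=3-14=-11
LOAD R1, [R6] → R1=M[4]=-7
OR R3, R1 → R3=(-11)|(-7)=-3
ADD R6, 4 → R6=4+4=8
ADD R7, 1 → R7=2+1=3
CMP R7, 6  (cmp 3,6)
JLT body: taken
LOAD R1, [R6] → R1=M[8]=5
SUB R3, R1 → R3=(-3)-5=-8
SUB R3, 14 → R3=(-8)-14=-22
LOAD R1, [R6] → R1=M[8]=5
OR R3, R1 → R3=(-22)|5=-17
ADD R6, 4 → R6=8+4=12
ADD R7, 1 → R7=3+1=4
CMP R7, 6  (cmp 4,6)
JLT body: taken
LOAD R1, [R6] → R1=M[12]=13
SUB R3, R1 → R3=(-17)-13=-30
SUB R3, 14 → R3=(-30)-14=-44
LOAD R1, [R6] → R1=M[12]=13
OR R3, R1 → R3=(-44)|13=-35
ADD R6, 4 → R6=12+4=16
ADD R7, 1 → R7=4+1=5
CMP R7, 6  (cmp 5,6)
JLT body: taken
LOAD R1, [R6] → R1=M[16]=9
SUB R3, R1 → R3=(-35)-9=-44
SUB R3, 14 → R3=(-44)-14=-58
LOAD R1, [R6] → R1=M[16]=9
OR R3, R1 → R3=(-58)|9=-49
ADD R6, 4 → R6=16+4=20
ADD R7, 1 → R7=5+1=6
CMP R7, 6  (cmp 6,6)
JLT body: not taken
STORE R1, [8] → M[8]=9
halt.
Total executed instructions: 51.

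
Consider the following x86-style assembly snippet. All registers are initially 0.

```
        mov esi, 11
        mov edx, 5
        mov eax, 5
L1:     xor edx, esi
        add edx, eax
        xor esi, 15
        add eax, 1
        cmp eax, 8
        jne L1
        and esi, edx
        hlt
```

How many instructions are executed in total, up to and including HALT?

after mov esi, 11: esi=11
after mov edx, 5: edx=5
after mov eax, 5: eax=5
after xor edx, esi: edx=5^11=14
after add edx, eax: edx=14+5=19
after xor esi, 15: esi=11^15=4
after add eax, 1: eax=5+1=6
cmp eax, 8  (cmp 6,8)
jne L1: taken
after xor edx, esi: edx=19^4=23
after add edx, eax: edx=23+6=29
after xor esi, 15: esi=4^15=11
after add eax, 1: eax=6+1=7
cmp eax, 8  (cmp 7,8)
jne L1: taken
after xor edx, esi: edx=29^11=22
after add edx, eax: edx=22+7=29
after xor esi, 15: esi=11^15=4
after add eax, 1: eax=7+1=8
cmp eax, 8  (cmp 8,8)
jne L1: not taken
after and esi, edx: esi=4&29=4
halt.
Total executed instructions: 23.

23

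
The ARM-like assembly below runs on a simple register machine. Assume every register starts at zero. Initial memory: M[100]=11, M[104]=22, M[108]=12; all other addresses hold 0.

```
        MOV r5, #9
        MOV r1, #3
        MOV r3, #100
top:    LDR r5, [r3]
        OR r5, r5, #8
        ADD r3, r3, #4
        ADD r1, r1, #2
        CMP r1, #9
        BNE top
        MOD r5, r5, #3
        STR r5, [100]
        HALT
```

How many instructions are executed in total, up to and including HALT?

r5=9
r1=3
r3=100
r5=M[100]=11
r5=11|8=11
r3=100+4=104
r1=3+2=5
CMP r1, #9  (cmp 5,9)
BNE top: taken
r5=M[104]=22
r5=22|8=30
r3=104+4=108
r1=5+2=7
CMP r1, #9  (cmp 7,9)
BNE top: taken
r5=M[108]=12
r5=12|8=12
r3=108+4=112
r1=7+2=9
CMP r1, #9  (cmp 9,9)
BNE top: not taken
r5=12%3=0
STR r5, [100] → M[100]=0
halt.
Total executed instructions: 24.

24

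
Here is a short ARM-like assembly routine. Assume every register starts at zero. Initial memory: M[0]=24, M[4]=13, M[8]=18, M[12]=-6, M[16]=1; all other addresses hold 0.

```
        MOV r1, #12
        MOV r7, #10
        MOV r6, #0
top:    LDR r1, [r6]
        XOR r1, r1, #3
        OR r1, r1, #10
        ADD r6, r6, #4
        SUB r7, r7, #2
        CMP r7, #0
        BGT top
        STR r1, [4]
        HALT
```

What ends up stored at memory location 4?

10

r1=12
r7=10
r6=0
r1=M[0]=24
r1=24^3=27
r1=27|10=27
r6=0+4=4
r7=10-2=8
CMP r7, #0  (cmp 8,0)
BGT top: taken
r1=M[4]=13
r1=13^3=14
r1=14|10=14
r6=4+4=8
r7=8-2=6
CMP r7, #0  (cmp 6,0)
BGT top: taken
r1=M[8]=18
r1=18^3=17
r1=17|10=27
r6=8+4=12
r7=6-2=4
CMP r7, #0  (cmp 4,0)
BGT top: taken
r1=M[12]=-6
r1=(-6)^3=-7
r1=(-7)|10=-5
r6=12+4=16
r7=4-2=2
CMP r7, #0  (cmp 2,0)
BGT top: taken
r1=M[16]=1
r1=1^3=2
r1=2|10=10
r6=16+4=20
r7=2-2=0
CMP r7, #0  (cmp 0,0)
BGT top: not taken
STR r1, [4] → M[4]=10
halt.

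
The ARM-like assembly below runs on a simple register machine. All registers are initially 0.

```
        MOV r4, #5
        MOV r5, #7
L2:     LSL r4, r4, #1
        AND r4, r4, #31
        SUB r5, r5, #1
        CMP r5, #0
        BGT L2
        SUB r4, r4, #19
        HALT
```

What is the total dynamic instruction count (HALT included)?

39

after MOV r4, #5: r4=5
after MOV r5, #7: r5=7
after LSL r4, r4, #1: r4=5<<1=10
after AND r4, r4, #31: r4=10&31=10
after SUB r5, r5, #1: r5=7-1=6
CMP r5, #0  (cmp 6,0)
BGT L2: taken
after LSL r4, r4, #1: r4=10<<1=20
after AND r4, r4, #31: r4=20&31=20
after SUB r5, r5, #1: r5=6-1=5
CMP r5, #0  (cmp 5,0)
BGT L2: taken
after LSL r4, r4, #1: r4=20<<1=40
after AND r4, r4, #31: r4=40&31=8
after SUB r5, r5, #1: r5=5-1=4
CMP r5, #0  (cmp 4,0)
BGT L2: taken
after LSL r4, r4, #1: r4=8<<1=16
after AND r4, r4, #31: r4=16&31=16
after SUB r5, r5, #1: r5=4-1=3
CMP r5, #0  (cmp 3,0)
BGT L2: taken
after LSL r4, r4, #1: r4=16<<1=32
after AND r4, r4, #31: r4=32&31=0
after SUB r5, r5, #1: r5=3-1=2
CMP r5, #0  (cmp 2,0)
BGT L2: taken
after LSL r4, r4, #1: r4=0<<1=0
after AND r4, r4, #31: r4=0&31=0
after SUB r5, r5, #1: r5=2-1=1
CMP r5, #0  (cmp 1,0)
BGT L2: taken
after LSL r4, r4, #1: r4=0<<1=0
after AND r4, r4, #31: r4=0&31=0
after SUB r5, r5, #1: r5=1-1=0
CMP r5, #0  (cmp 0,0)
BGT L2: not taken
after SUB r4, r4, #19: r4=0-19=-19
halt.
Total executed instructions: 39.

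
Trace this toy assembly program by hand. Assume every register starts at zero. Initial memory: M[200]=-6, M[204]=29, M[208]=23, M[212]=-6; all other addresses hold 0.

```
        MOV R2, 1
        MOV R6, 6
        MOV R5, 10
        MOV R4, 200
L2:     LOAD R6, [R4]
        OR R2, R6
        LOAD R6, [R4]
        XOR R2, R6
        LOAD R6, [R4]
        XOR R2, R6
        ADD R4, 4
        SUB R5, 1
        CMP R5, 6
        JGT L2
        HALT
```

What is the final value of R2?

MOV R2, 1 → R2=1
MOV R6, 6 → R6=6
MOV R5, 10 → R5=10
MOV R4, 200 → R4=200
LOAD R6, [R4] → R6=M[200]=-6
OR R2, R6 → R2=1|(-6)=-5
LOAD R6, [R4] → R6=M[200]=-6
XOR R2, R6 → R2=(-5)^(-6)=1
LOAD R6, [R4] → R6=M[200]=-6
XOR R2, R6 → R2=1^(-6)=-5
ADD R4, 4 → R4=200+4=204
SUB R5, 1 → R5=10-1=9
CMP R5, 6  (cmp 9,6)
JGT L2: taken
LOAD R6, [R4] → R6=M[204]=29
OR R2, R6 → R2=(-5)|29=-1
LOAD R6, [R4] → R6=M[204]=29
XOR R2, R6 → R2=(-1)^29=-30
LOAD R6, [R4] → R6=M[204]=29
XOR R2, R6 → R2=(-30)^29=-1
ADD R4, 4 → R4=204+4=208
SUB R5, 1 → R5=9-1=8
CMP R5, 6  (cmp 8,6)
JGT L2: taken
LOAD R6, [R4] → R6=M[208]=23
OR R2, R6 → R2=(-1)|23=-1
LOAD R6, [R4] → R6=M[208]=23
XOR R2, R6 → R2=(-1)^23=-24
LOAD R6, [R4] → R6=M[208]=23
XOR R2, R6 → R2=(-24)^23=-1
ADD R4, 4 → R4=208+4=212
SUB R5, 1 → R5=8-1=7
CMP R5, 6  (cmp 7,6)
JGT L2: taken
LOAD R6, [R4] → R6=M[212]=-6
OR R2, R6 → R2=(-1)|(-6)=-1
LOAD R6, [R4] → R6=M[212]=-6
XOR R2, R6 → R2=(-1)^(-6)=5
LOAD R6, [R4] → R6=M[212]=-6
XOR R2, R6 → R2=5^(-6)=-1
ADD R4, 4 → R4=212+4=216
SUB R5, 1 → R5=7-1=6
CMP R5, 6  (cmp 6,6)
JGT L2: not taken
halt.

-1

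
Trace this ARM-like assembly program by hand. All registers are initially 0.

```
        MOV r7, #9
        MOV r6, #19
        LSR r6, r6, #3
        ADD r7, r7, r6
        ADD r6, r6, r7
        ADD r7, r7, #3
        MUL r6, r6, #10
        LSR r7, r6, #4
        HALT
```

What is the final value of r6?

130

MOV r7, #9 → r7=9
MOV r6, #19 → r6=19
LSR r6, r6, #3 → r6=19>>3=2
ADD r7, r7, r6 → r7=9+2=11
ADD r6, r6, r7 → r6=2+11=13
ADD r7, r7, #3 → r7=11+3=14
MUL r6, r6, #10 → r6=13*10=130
LSR r7, r6, #4 → r7=130>>4=8
halt.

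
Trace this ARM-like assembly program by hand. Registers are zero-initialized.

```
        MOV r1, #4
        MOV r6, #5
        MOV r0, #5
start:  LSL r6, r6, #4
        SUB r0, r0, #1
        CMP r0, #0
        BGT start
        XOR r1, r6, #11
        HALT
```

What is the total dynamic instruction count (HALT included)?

after MOV r1, #4: r1=4
after MOV r6, #5: r6=5
after MOV r0, #5: r0=5
after LSL r6, r6, #4: r6=5<<4=80
after SUB r0, r0, #1: r0=5-1=4
CMP r0, #0  (cmp 4,0)
BGT start: taken
after LSL r6, r6, #4: r6=80<<4=1280
after SUB r0, r0, #1: r0=4-1=3
CMP r0, #0  (cmp 3,0)
BGT start: taken
after LSL r6, r6, #4: r6=1280<<4=20480
after SUB r0, r0, #1: r0=3-1=2
CMP r0, #0  (cmp 2,0)
BGT start: taken
after LSL r6, r6, #4: r6=20480<<4=327680
after SUB r0, r0, #1: r0=2-1=1
CMP r0, #0  (cmp 1,0)
BGT start: taken
after LSL r6, r6, #4: r6=327680<<4=5242880
after SUB r0, r0, #1: r0=1-1=0
CMP r0, #0  (cmp 0,0)
BGT start: not taken
after XOR r1, r6, #11: r1=5242880^11=5242891
halt.
Total executed instructions: 25.

25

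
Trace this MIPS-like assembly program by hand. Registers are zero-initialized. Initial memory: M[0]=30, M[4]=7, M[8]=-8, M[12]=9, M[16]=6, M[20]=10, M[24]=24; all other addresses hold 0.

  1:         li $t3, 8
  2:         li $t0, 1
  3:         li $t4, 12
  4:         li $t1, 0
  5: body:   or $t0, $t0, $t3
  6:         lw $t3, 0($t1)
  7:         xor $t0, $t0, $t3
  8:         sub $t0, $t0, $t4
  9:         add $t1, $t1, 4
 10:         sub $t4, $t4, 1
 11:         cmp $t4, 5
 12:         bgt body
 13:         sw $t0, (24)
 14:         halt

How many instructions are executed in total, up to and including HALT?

62

after li $t3, 8: $t3=8
after li $t0, 1: $t0=1
after li $t4, 12: $t4=12
after li $t1, 0: $t1=0
after or $t0, $t0, $t3: $t0=1|8=9
after lw $t3, 0($t1): $t3=M[0]=30
after xor $t0, $t0, $t3: $t0=9^30=23
after sub $t0, $t0, $t4: $t0=23-12=11
after add $t1, $t1, 4: $t1=0+4=4
after sub $t4, $t4, 1: $t4=12-1=11
cmp $t4, 5  (cmp 11,5)
bgt body: taken
after or $t0, $t0, $t3: $t0=11|30=31
after lw $t3, 0($t1): $t3=M[4]=7
after xor $t0, $t0, $t3: $t0=31^7=24
after sub $t0, $t0, $t4: $t0=24-11=13
after add $t1, $t1, 4: $t1=4+4=8
after sub $t4, $t4, 1: $t4=11-1=10
cmp $t4, 5  (cmp 10,5)
bgt body: taken
after or $t0, $t0, $t3: $t0=13|7=15
after lw $t3, 0($t1): $t3=M[8]=-8
after xor $t0, $t0, $t3: $t0=15^(-8)=-9
after sub $t0, $t0, $t4: $t0=(-9)-10=-19
after add $t1, $t1, 4: $t1=8+4=12
after sub $t4, $t4, 1: $t4=10-1=9
cmp $t4, 5  (cmp 9,5)
bgt body: taken
after or $t0, $t0, $t3: $t0=(-19)|(-8)=-3
after lw $t3, 0($t1): $t3=M[12]=9
after xor $t0, $t0, $t3: $t0=(-3)^9=-12
after sub $t0, $t0, $t4: $t0=(-12)-9=-21
after add $t1, $t1, 4: $t1=12+4=16
after sub $t4, $t4, 1: $t4=9-1=8
cmp $t4, 5  (cmp 8,5)
bgt body: taken
after or $t0, $t0, $t3: $t0=(-21)|9=-21
after lw $t3, 0($t1): $t3=M[16]=6
after xor $t0, $t0, $t3: $t0=(-21)^6=-19
after sub $t0, $t0, $t4: $t0=(-19)-8=-27
after add $t1, $t1, 4: $t1=16+4=20
after sub $t4, $t4, 1: $t4=8-1=7
cmp $t4, 5  (cmp 7,5)
bgt body: taken
after or $t0, $t0, $t3: $t0=(-27)|6=-25
after lw $t3, 0($t1): $t3=M[20]=10
after xor $t0, $t0, $t3: $t0=(-25)^10=-19
after sub $t0, $t0, $t4: $t0=(-19)-7=-26
after add $t1, $t1, 4: $t1=20+4=24
after sub $t4, $t4, 1: $t4=7-1=6
cmp $t4, 5  (cmp 6,5)
bgt body: taken
after or $t0, $t0, $t3: $t0=(-26)|10=-18
after lw $t3, 0($t1): $t3=M[24]=24
after xor $t0, $t0, $t3: $t0=(-18)^24=-10
after sub $t0, $t0, $t4: $t0=(-10)-6=-16
after add $t1, $t1, 4: $t1=24+4=28
after sub $t4, $t4, 1: $t4=6-1=5
cmp $t4, 5  (cmp 5,5)
bgt body: not taken
sw $t0, (24) → M[24]=-16
halt.
Total executed instructions: 62.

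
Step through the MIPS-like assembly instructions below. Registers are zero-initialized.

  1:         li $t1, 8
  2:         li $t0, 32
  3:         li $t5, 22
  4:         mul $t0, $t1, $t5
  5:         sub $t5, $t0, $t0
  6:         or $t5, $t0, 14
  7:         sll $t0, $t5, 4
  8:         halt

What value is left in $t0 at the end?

3040

$t1=8
$t0=32
$t5=22
$t0=8*22=176
$t5=176-176=0
$t5=176|14=190
$t0=190<<4=3040
halt.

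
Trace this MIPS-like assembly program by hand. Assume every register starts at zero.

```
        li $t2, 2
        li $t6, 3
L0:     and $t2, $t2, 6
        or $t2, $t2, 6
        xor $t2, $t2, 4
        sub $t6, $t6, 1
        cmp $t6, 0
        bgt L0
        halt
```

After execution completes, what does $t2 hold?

after li $t2, 2: $t2=2
after li $t6, 3: $t6=3
after and $t2, $t2, 6: $t2=2&6=2
after or $t2, $t2, 6: $t2=2|6=6
after xor $t2, $t2, 4: $t2=6^4=2
after sub $t6, $t6, 1: $t6=3-1=2
cmp $t6, 0  (cmp 2,0)
bgt L0: taken
after and $t2, $t2, 6: $t2=2&6=2
after or $t2, $t2, 6: $t2=2|6=6
after xor $t2, $t2, 4: $t2=6^4=2
after sub $t6, $t6, 1: $t6=2-1=1
cmp $t6, 0  (cmp 1,0)
bgt L0: taken
after and $t2, $t2, 6: $t2=2&6=2
after or $t2, $t2, 6: $t2=2|6=6
after xor $t2, $t2, 4: $t2=6^4=2
after sub $t6, $t6, 1: $t6=1-1=0
cmp $t6, 0  (cmp 0,0)
bgt L0: not taken
halt.

2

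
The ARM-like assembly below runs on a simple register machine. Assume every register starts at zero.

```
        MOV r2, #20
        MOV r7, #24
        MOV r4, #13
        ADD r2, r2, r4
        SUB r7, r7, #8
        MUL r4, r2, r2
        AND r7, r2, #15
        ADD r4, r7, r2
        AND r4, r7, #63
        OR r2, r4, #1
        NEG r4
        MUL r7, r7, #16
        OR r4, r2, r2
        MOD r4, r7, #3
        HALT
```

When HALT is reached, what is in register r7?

MOV r2, #20 → r2=20
MOV r7, #24 → r7=24
MOV r4, #13 → r4=13
ADD r2, r2, r4 → r2=20+13=33
SUB r7, r7, #8 → r7=24-8=16
MUL r4, r2, r2 → r4=33*33=1089
AND r7, r2, #15 → r7=33&15=1
ADD r4, r7, r2 → r4=1+33=34
AND r4, r7, #63 → r4=1&63=1
OR r2, r4, #1 → r2=1|1=1
NEG r4 → r4=-(1)=-1
MUL r7, r7, #16 → r7=1*16=16
OR r4, r2, r2 → r4=1|1=1
MOD r4, r7, #3 → r4=16%3=1
halt.

16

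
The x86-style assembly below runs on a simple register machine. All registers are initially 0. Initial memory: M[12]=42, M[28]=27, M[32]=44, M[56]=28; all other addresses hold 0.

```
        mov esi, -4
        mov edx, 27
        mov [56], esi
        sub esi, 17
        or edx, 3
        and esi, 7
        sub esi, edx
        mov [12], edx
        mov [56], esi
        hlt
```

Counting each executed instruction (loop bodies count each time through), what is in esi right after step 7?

mov esi, -4 → esi=-4
mov edx, 27 → edx=27
mov [56], esi → M[56]=-4
sub esi, 17 → esi=(-4)-17=-21
or edx, 3 → edx=27|3=27
and esi, 7 → esi=(-21)&7=3
sub esi, edx → esi=3-27=-24
After step 7: esi = -24.

-24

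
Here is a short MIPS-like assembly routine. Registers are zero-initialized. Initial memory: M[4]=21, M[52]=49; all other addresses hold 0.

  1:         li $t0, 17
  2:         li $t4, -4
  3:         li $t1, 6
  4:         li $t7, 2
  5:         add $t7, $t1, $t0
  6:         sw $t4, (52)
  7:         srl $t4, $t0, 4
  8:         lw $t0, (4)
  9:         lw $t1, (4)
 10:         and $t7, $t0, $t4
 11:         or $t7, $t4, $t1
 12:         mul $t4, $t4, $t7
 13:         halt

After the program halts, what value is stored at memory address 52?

-4

after li $t0, 17: $t0=17
after li $t4, -4: $t4=-4
after li $t1, 6: $t1=6
after li $t7, 2: $t7=2
after add $t7, $t1, $t0: $t7=6+17=23
sw $t4, (52) → M[52]=-4
after srl $t4, $t0, 4: $t4=17>>4=1
after lw $t0, (4): $t0=M[4]=21
after lw $t1, (4): $t1=M[4]=21
after and $t7, $t0, $t4: $t7=21&1=1
after or $t7, $t4, $t1: $t7=1|21=21
after mul $t4, $t4, $t7: $t4=1*21=21
halt.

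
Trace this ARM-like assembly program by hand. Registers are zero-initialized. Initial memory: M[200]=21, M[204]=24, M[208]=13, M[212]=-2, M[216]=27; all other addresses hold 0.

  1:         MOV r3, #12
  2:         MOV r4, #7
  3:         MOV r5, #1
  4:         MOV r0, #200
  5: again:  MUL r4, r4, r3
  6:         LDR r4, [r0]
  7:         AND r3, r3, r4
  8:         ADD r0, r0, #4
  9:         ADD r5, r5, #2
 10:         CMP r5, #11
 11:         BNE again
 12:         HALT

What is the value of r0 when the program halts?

220

MOV r3, #12 → r3=12
MOV r4, #7 → r4=7
MOV r5, #1 → r5=1
MOV r0, #200 → r0=200
MUL r4, r4, r3 → r4=7*12=84
LDR r4, [r0] → r4=M[200]=21
AND r3, r3, r4 → r3=12&21=4
ADD r0, r0, #4 → r0=200+4=204
ADD r5, r5, #2 → r5=1+2=3
CMP r5, #11  (cmp 3,11)
BNE again: taken
MUL r4, r4, r3 → r4=21*4=84
LDR r4, [r0] → r4=M[204]=24
AND r3, r3, r4 → r3=4&24=0
ADD r0, r0, #4 → r0=204+4=208
ADD r5, r5, #2 → r5=3+2=5
CMP r5, #11  (cmp 5,11)
BNE again: taken
MUL r4, r4, r3 → r4=24*0=0
LDR r4, [r0] → r4=M[208]=13
AND r3, r3, r4 → r3=0&13=0
ADD r0, r0, #4 → r0=208+4=212
ADD r5, r5, #2 → r5=5+2=7
CMP r5, #11  (cmp 7,11)
BNE again: taken
MUL r4, r4, r3 → r4=13*0=0
LDR r4, [r0] → r4=M[212]=-2
AND r3, r3, r4 → r3=0&(-2)=0
ADD r0, r0, #4 → r0=212+4=216
ADD r5, r5, #2 → r5=7+2=9
CMP r5, #11  (cmp 9,11)
BNE again: taken
MUL r4, r4, r3 → r4=(-2)*0=0
LDR r4, [r0] → r4=M[216]=27
AND r3, r3, r4 → r3=0&27=0
ADD r0, r0, #4 → r0=216+4=220
ADD r5, r5, #2 → r5=9+2=11
CMP r5, #11  (cmp 11,11)
BNE again: not taken
halt.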